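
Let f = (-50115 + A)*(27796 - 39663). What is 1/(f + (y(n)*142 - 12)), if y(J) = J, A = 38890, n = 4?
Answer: 1/133207631 ≈ 7.5071e-9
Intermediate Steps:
f = 133207075 (f = (-50115 + 38890)*(27796 - 39663) = -11225*(-11867) = 133207075)
1/(f + (y(n)*142 - 12)) = 1/(133207075 + (4*142 - 12)) = 1/(133207075 + (568 - 12)) = 1/(133207075 + 556) = 1/133207631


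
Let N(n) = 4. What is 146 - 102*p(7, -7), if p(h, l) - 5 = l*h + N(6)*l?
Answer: 7490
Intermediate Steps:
p(h, l) = 5 + 4*l + h*l (p(h, l) = 5 + (l*h + 4*l) = 5 + (h*l + 4*l) = 5 + (4*l + h*l) = 5 + 4*l + h*l)
146 - 102*p(7, -7) = 146 - 102*(5 + 4*(-7) + 7*(-7)) = 146 - 102*(5 - 28 - 49) = 146 - 102*(-72) = 146 + 7344 = 7490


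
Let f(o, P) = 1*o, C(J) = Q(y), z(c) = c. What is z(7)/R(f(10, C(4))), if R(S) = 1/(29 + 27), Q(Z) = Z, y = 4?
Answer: 392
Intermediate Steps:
C(J) = 4
f(o, P) = o
R(S) = 1/56
z(7)/R(f(10, C(4))) = 7/(1/56) = 7*56 = 392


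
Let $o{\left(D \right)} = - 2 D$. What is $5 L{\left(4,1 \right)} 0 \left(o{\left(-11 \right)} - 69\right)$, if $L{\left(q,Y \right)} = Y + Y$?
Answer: $0$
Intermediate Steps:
$L{\left(q,Y \right)} = 2 Y$
$5 L{\left(4,1 \right)} 0 \left(o{\left(-11 \right)} - 69\right) = 5 \cdot 2 \cdot 1 \cdot 0 \left(\left(-2\right) \left(-11\right) - 69\right) = 5 \cdot 2 \cdot 0 \left(22 - 69\right) = 10 \cdot 0 \left(-47\right) = 0 \left(-47\right) = 0$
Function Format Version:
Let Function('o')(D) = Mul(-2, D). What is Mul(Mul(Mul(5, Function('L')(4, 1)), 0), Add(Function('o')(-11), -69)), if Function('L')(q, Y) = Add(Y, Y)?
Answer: 0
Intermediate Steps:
Function('L')(q, Y) = Mul(2, Y)
Mul(Mul(Mul(5, Function('L')(4, 1)), 0), Add(Function('o')(-11), -69)) = Mul(Mul(Mul(5, Mul(2, 1)), 0), Add(Mul(-2, -11), -69)) = Mul(Mul(Mul(5, 2), 0), Add(22, -69)) = Mul(Mul(10, 0), -47) = Mul(0, -47) = 0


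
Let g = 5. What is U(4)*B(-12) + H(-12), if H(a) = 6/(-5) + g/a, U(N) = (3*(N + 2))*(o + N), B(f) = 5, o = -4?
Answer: -97/60 ≈ -1.6167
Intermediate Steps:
U(N) = (-4 + N)*(6 + 3*N) (U(N) = (3*(N + 2))*(-4 + N) = (3*(2 + N))*(-4 + N) = (6 + 3*N)*(-4 + N) = (-4 + N)*(6 + 3*N))
H(a) = -6/5 + 5/a (H(a) = 6/(-5) + 5/a = 6*(-⅕) + 5/a = -6/5 + 5/a)
U(4)*B(-12) + H(-12) = (-24 - 6*4 + 3*4²)*5 + (-6/5 + 5/(-12)) = (-24 - 24 + 3*16)*5 + (-6/5 + 5*(-1/12)) = (-24 - 24 + 48)*5 + (-6/5 - 5/12) = 0*5 - 97/60 = 0 - 97/60 = -97/60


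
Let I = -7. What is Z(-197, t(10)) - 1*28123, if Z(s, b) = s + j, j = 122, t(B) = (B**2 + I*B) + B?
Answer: -28198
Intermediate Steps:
t(B) = B**2 - 6*B (t(B) = (B**2 - 7*B) + B = B**2 - 6*B)
Z(s, b) = 122 + s (Z(s, b) = s + 122 = 122 + s)
Z(-197, t(10)) - 1*28123 = (122 - 197) - 1*28123 = -75 - 28123 = -28198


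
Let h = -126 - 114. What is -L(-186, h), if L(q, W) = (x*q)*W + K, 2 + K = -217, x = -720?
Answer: 32141019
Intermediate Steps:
K = -219 (K = -2 - 217 = -219)
h = -240
L(q, W) = -219 - 720*W*q (L(q, W) = (-720*q)*W - 219 = -720*W*q - 219 = -219 - 720*W*q)
-L(-186, h) = -(-219 - 720*(-240)*(-186)) = -(-219 - 32140800) = -1*(-32141019) = 32141019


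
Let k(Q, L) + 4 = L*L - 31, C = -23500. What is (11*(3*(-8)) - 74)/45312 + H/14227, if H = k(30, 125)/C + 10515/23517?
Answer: -7397100141601/989632259740800 ≈ -0.0074746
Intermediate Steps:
k(Q, L) = -35 + L² (k(Q, L) = -4 + (L*L - 31) = -4 + (L² - 31) = -4 + (-31 + L²) = -35 + L²)
H = -3984251/18421650 (H = (-35 + 125²)/(-23500) + 10515/23517 = (-35 + 15625)*(-1/23500) + 10515*(1/23517) = 15590*(-1/23500) + 3505/7839 = -1559/2350 + 3505/7839 = -3984251/18421650 ≈ -0.21628)
(11*(3*(-8)) - 74)/45312 + H/14227 = (11*(3*(-8)) - 74)/45312 - 3984251/18421650/14227 = (11*(-24) - 74)*(1/45312) - 3984251/18421650*1/14227 = (-264 - 74)*(1/45312) - 3984251/262084814550 = -338*1/45312 - 3984251/262084814550 = -169/22656 - 3984251/262084814550 = -7397100141601/989632259740800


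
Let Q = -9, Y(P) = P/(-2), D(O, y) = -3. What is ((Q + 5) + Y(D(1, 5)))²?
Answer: 25/4 ≈ 6.2500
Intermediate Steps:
Y(P) = -P/2 (Y(P) = P*(-½) = -P/2)
((Q + 5) + Y(D(1, 5)))² = ((-9 + 5) - ½*(-3))² = (-4 + 3/2)² = (-5/2)² = 25/4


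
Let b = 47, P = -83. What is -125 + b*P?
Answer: -4026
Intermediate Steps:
-125 + b*P = -125 + 47*(-83) = -125 - 3901 = -4026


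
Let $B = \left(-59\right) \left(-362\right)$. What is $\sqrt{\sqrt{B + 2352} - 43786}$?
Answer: $\sqrt{-43786 + \sqrt{23710}} \approx 208.88 i$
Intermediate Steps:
$B = 21358$
$\sqrt{\sqrt{B + 2352} - 43786} = \sqrt{\sqrt{21358 + 2352} - 43786} = \sqrt{\sqrt{23710} - 43786} = \sqrt{-43786 + \sqrt{23710}}$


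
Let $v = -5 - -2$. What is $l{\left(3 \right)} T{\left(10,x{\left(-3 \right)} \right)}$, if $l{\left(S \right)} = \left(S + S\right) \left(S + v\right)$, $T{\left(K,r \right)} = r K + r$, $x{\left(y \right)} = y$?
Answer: $0$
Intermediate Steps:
$v = -3$ ($v = -5 + 2 = -3$)
$T{\left(K,r \right)} = r + K r$ ($T{\left(K,r \right)} = K r + r = r + K r$)
$l{\left(S \right)} = 2 S \left(-3 + S\right)$ ($l{\left(S \right)} = \left(S + S\right) \left(S - 3\right) = 2 S \left(-3 + S\right)$)
$l{\left(3 \right)} T{\left(10,x{\left(-3 \right)} \right)} = 2 \cdot 3 \left(-3 + 3\right) \left(- 3 \left(1 + 10\right)\right) = 2 \cdot 3 \cdot 0 \left(\left(-3\right) 11\right) = 0 \left(-33\right) = 0$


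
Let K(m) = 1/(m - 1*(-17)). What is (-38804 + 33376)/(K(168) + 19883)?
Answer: -251045/919589 ≈ -0.27300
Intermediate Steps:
K(m) = 1/(17 + m) (K(m) = 1/(m + 17) = 1/(17 + m))
(-38804 + 33376)/(K(168) + 19883) = (-38804 + 33376)/(1/(17 + 168) + 19883) = -5428/(1/185 + 19883) = -5428/3678356/185 = -5428*185/3678356 = -251045/919589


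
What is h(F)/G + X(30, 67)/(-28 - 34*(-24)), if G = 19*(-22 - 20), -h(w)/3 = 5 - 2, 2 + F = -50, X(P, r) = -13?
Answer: -547/104804 ≈ -0.0052193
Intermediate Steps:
F = -52 (F = -2 - 50 = -52)
h(w) = -9 (h(w) = -3*(5 - 2) = -3*3 = -9)
G = -798 (G = 19*(-42) = -798)
h(F)/G + X(30, 67)/(-28 - 34*(-24)) = -9/(-798) - 13/(-28 - 34*(-24)) = -9*(-1/798) - 13/(-28 + 816) = 3/266 - 13/788 = -547/104804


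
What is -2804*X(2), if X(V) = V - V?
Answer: 0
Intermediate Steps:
X(V) = 0
-2804*X(2) = -2804*0 = 0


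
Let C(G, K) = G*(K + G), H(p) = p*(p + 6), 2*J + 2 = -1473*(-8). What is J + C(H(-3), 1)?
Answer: 5963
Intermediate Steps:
J = 5891 (J = -1 + (-1473*(-8))/2 = -1 + (½)*11784 = -1 + 5892 = 5891)
H(p) = p*(6 + p)
C(G, K) = G*(G + K)
J + C(H(-3), 1) = 5891 + (-3*(6 - 3))*(-3*(6 - 3) + 1) = 5891 + (-3*3)*(-3*3 + 1) = 5891 - 9*(-9 + 1) = 5891 - 9*(-8) = 5891 + 72 = 5963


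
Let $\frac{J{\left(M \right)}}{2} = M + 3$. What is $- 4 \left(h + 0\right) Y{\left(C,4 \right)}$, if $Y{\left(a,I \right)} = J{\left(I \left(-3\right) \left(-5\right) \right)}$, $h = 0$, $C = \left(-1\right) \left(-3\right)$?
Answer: $0$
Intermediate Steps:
$C = 3$
$J{\left(M \right)} = 6 + 2 M$ ($J{\left(M \right)} = 2 \left(M + 3\right) = 2 \left(3 + M\right) = 6 + 2 M$)
$Y{\left(a,I \right)} = 6 + 30 I$ ($Y{\left(a,I \right)} = 6 + 2 I \left(-3\right) \left(-5\right) = 6 + 2 - 3 I \left(-5\right) = 6 + 2 \cdot 15 I = 6 + 30 I$)
$- 4 \left(h + 0\right) Y{\left(C,4 \right)} = - 4 \left(0 + 0\right) \left(6 + 30 \cdot 4\right) = \left(-4\right) 0 \left(6 + 120\right) = 0 \cdot 126 = 0$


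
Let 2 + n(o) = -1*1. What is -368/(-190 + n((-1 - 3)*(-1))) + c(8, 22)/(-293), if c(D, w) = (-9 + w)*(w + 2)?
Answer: 47608/56549 ≈ 0.84189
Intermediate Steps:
n(o) = -3 (n(o) = -2 - 1*1 = -2 - 1 = -3)
c(D, w) = (-9 + w)*(2 + w)
-368/(-190 + n((-1 - 3)*(-1))) + c(8, 22)/(-293) = -368/(-190 - 3) + (-18 + 22**2 - 7*22)/(-293) = -368/(-193) + (-18 + 484 - 154)*(-1/293) = -368*(-1/193) + 312*(-1/293) = 368/193 - 312/293 = 47608/56549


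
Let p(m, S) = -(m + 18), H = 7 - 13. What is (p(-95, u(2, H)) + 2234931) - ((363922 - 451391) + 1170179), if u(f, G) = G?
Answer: 1152298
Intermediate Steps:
H = -6
p(m, S) = -18 - m (p(m, S) = -(18 + m) = -18 - m)
(p(-95, u(2, H)) + 2234931) - ((363922 - 451391) + 1170179) = ((-18 - 1*(-95)) + 2234931) - ((363922 - 451391) + 1170179) = ((-18 + 95) + 2234931) - (-87469 + 1170179) = (77 + 2234931) - 1*1082710 = 2235008 - 1082710 = 1152298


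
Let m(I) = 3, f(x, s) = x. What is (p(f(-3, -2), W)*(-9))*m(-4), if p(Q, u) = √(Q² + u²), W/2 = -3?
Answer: -81*√5 ≈ -181.12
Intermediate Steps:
W = -6 (W = 2*(-3) = -6)
(p(f(-3, -2), W)*(-9))*m(-4) = (√((-3)² + (-6)²)*(-9))*3 = (√(9 + 36)*(-9))*3 = (√45*(-9))*3 = ((3*√5)*(-9))*3 = -27*√5*3 = -81*√5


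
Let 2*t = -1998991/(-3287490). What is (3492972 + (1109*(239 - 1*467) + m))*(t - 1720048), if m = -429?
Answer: -12212856680295314953/2191660 ≈ -5.5724e+12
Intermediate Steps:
t = 1998991/6574980 (t = (-1998991/(-3287490))/2 = (-1998991*(-1/3287490))/2 = (½)*(1998991/3287490) = 1998991/6574980 ≈ 0.30403)
(3492972 + (1109*(239 - 1*467) + m))*(t - 1720048) = (3492972 + (1109*(239 - 1*467) - 429))*(1998991/6574980 - 1720048) = (3492972 + (1109*(239 - 467) - 429))*(-11309279200049/6574980) = (3492972 + (1109*(-228) - 429))*(-11309279200049/6574980) = (3492972 + (-252852 - 429))*(-11309279200049/6574980) = (3492972 - 253281)*(-11309279200049/6574980) = 3239691*(-11309279200049/6574980) = -12212856680295314953/2191660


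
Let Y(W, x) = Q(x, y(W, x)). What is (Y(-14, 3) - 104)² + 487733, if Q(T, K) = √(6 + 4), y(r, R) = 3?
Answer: 498559 - 208*√10 ≈ 4.9790e+5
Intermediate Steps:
Q(T, K) = √10
Y(W, x) = √10
(Y(-14, 3) - 104)² + 487733 = (√10 - 104)² + 487733 = (-104 + √10)² + 487733 = 487733 + (-104 + √10)²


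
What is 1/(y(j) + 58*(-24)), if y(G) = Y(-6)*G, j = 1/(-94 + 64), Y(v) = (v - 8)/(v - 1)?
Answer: -15/20881 ≈ -0.00071836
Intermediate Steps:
Y(v) = (-8 + v)/(-1 + v)
j = -1/30 (j = 1/(-30) = -1/30 ≈ -0.033333)
y(G) = 2*G (y(G) = ((-8 - 6)/(-1 - 6))*G = (-14/(-7))*G = (-⅐*(-14))*G = 2*G)
1/(y(j) + 58*(-24)) = 1/(2*(-1/30) + 58*(-24)) = 1/(-1/15 - 1392) = 1/(-20881/15) = -15/20881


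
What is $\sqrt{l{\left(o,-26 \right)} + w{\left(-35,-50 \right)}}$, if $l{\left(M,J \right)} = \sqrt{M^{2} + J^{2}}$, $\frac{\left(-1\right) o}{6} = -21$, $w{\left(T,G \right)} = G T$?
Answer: $\sqrt{1750 + 2 \sqrt{4138}} \approx 43.343$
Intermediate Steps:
$o = 126$ ($o = \left(-6\right) \left(-21\right) = 126$)
$l{\left(M,J \right)} = \sqrt{J^{2} + M^{2}}$
$\sqrt{l{\left(o,-26 \right)} + w{\left(-35,-50 \right)}} = \sqrt{\sqrt{\left(-26\right)^{2} + 126^{2}} - -1750} = \sqrt{\sqrt{676 + 15876} + 1750} = \sqrt{\sqrt{16552} + 1750} = \sqrt{2 \sqrt{4138} + 1750} = \sqrt{1750 + 2 \sqrt{4138}}$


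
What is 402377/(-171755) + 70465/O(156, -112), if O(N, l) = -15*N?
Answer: -2608855651/80381340 ≈ -32.456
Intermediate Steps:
402377/(-171755) + 70465/O(156, -112) = 402377/(-171755) + 70465/((-15*156)) = 402377*(-1/171755) + 70465/(-2340) = -402377/171755 + 70465*(-1/2340) = -402377/171755 - 14093/468 = -2608855651/80381340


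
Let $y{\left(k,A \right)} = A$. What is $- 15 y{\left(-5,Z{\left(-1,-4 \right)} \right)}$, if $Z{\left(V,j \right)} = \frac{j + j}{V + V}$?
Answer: $-60$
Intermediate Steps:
$Z{\left(V,j \right)} = \frac{j}{V}$ ($Z{\left(V,j \right)} = \frac{2 j}{2 V} = 2 j \frac{1}{2 V} = \frac{j}{V}$)
$- 15 y{\left(-5,Z{\left(-1,-4 \right)} \right)} = - 15 \left(- \frac{4}{-1}\right) = - 15 \left(\left(-4\right) \left(-1\right)\right) = \left(-15\right) 4 = -60$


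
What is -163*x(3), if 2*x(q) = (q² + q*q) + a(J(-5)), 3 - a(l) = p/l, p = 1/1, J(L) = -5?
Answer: -8639/5 ≈ -1727.8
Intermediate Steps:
p = 1
a(l) = 3 - 1/l
x(q) = 8/5 + q² (x(q) = ((q² + q*q) + (3 - 1/(-5)))/2 = ((q² + q²) + (3 - 1*(-⅕)))/2 = (2*q² + (3 + ⅕))/2 = (2*q² + 16/5)/2 = (16/5 + 2*q²)/2 = 8/5 + q²)
-163*x(3) = -163*(8/5 + 3²) = -163*(8/5 + 9) = -163*53/5 = -8639/5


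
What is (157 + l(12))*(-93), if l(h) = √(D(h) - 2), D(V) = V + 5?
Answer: -14601 - 93*√15 ≈ -14961.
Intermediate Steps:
D(V) = 5 + V
l(h) = √(3 + h) (l(h) = √((5 + h) - 2) = √(3 + h))
(157 + l(12))*(-93) = (157 + √(3 + 12))*(-93) = (157 + √15)*(-93) = -14601 - 93*√15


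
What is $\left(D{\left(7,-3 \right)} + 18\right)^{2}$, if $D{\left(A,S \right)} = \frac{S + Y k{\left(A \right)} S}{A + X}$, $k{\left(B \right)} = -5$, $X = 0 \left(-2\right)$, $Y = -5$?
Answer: $\frac{2304}{49} \approx 47.02$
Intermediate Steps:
$X = 0$
$D{\left(A,S \right)} = \frac{26 S}{A}$ ($D{\left(A,S \right)} = \frac{S + \left(-5\right) \left(-5\right) S}{A + 0} = \frac{S + 25 S}{A} = \frac{26 S}{A}$)
$\left(D{\left(7,-3 \right)} + 18\right)^{2} = \left(26 \left(-3\right) \frac{1}{7} + 18\right)^{2} = \left(- \frac{78}{7} + 18\right)^{2} = \left(\frac{48}{7}\right)^{2} = \frac{2304}{49}$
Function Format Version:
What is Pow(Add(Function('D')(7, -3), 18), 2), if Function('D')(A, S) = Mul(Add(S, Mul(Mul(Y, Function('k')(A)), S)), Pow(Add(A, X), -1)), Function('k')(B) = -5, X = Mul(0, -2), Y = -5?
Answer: Rational(2304, 49) ≈ 47.020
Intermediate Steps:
X = 0
Function('D')(A, S) = Mul(26, S, Pow(A, -1)) (Function('D')(A, S) = Mul(Add(S, Mul(Mul(-5, -5), S)), Pow(Add(A, 0), -1)) = Mul(Add(S, Mul(25, S)), Pow(A, -1)) = Mul(Mul(26, S), Pow(A, -1)) = Mul(26, S, Pow(A, -1)))
Pow(Add(Function('D')(7, -3), 18), 2) = Pow(Add(Mul(26, -3, Pow(7, -1)), 18), 2) = Pow(Add(Mul(26, -3, Rational(1, 7)), 18), 2) = Pow(Add(Rational(-78, 7), 18), 2) = Pow(Rational(48, 7), 2) = Rational(2304, 49)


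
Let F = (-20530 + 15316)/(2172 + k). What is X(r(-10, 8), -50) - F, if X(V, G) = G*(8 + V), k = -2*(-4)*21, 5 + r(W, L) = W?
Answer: 137369/390 ≈ 352.23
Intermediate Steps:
r(W, L) = -5 + W
k = 168 (k = 8*21 = 168)
F = -869/390 (F = (-20530 + 15316)/(2172 + 168) = -5214/2340 = -5214*1/2340 = -869/390 ≈ -2.2282)
X(r(-10, 8), -50) - F = -50*(8 + (-5 - 10)) - 1*(-869/390) = -50*(8 - 15) + 869/390 = -50*(-7) + 869/390 = 350 + 869/390 = 137369/390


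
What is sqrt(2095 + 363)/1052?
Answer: sqrt(2458)/1052 ≈ 0.047128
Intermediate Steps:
sqrt(2095 + 363)/1052 = sqrt(2458)*(1/1052) = sqrt(2458)/1052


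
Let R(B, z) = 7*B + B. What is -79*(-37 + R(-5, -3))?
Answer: 6083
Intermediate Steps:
R(B, z) = 8*B
-79*(-37 + R(-5, -3)) = -79*(-37 + 8*(-5)) = -79*(-37 - 40) = -79*(-77) = 6083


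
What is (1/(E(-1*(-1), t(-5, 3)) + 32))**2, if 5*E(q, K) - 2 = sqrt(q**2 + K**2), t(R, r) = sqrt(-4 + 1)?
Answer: 25/(162 + I*sqrt(2))**2 ≈ 0.00095238 - 1.6629e-5*I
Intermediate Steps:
t(R, r) = I*sqrt(3) (t(R, r) = sqrt(-3) = I*sqrt(3))
E(q, K) = 2/5 + sqrt(K**2 + q**2)/5 (E(q, K) = 2/5 + sqrt(q**2 + K**2)/5 = 2/5 + sqrt(K**2 + q**2)/5)
(1/(E(-1*(-1), t(-5, 3)) + 32))**2 = (1/((2/5 + sqrt((I*sqrt(3))**2 + (-1*(-1))**2)/5) + 32))**2 = (1/((2/5 + sqrt(-3 + 1**2)/5) + 32))**2 = (1/((2/5 + sqrt(-3 + 1)/5) + 32))**2 = (1/((2/5 + sqrt(-2)/5) + 32))**2 = (1/((2/5 + (I*sqrt(2))/5) + 32))**2 = (1/((2/5 + I*sqrt(2)/5) + 32))**2 = (1/(162/5 + I*sqrt(2)/5))**2 = (162/5 + I*sqrt(2)/5)**(-2)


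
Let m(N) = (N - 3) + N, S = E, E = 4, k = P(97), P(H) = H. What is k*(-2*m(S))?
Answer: -970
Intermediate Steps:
k = 97
S = 4
m(N) = -3 + 2*N (m(N) = (-3 + N) + N = -3 + 2*N)
k*(-2*m(S)) = 97*(-2*(-3 + 2*4)) = 97*(-2*(-3 + 8)) = 97*(-2*5) = 97*(-10) = -970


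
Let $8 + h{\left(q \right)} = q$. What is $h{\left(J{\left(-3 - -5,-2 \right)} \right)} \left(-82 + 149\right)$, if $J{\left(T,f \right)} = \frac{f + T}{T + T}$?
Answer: $-536$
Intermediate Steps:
$J{\left(T,f \right)} = \frac{T + f}{2 T}$
$h{\left(q \right)} = -8 + q$
$h{\left(J{\left(-3 - -5,-2 \right)} \right)} \left(-82 + 149\right) = \left(-8 + \frac{\left(-3 - -5\right) - 2}{2 \left(-3 - -5\right)}\right) \left(-82 + 149\right) = \left(-8 + \frac{\left(-3 + 5\right) - 2}{2 \left(-3 + 5\right)}\right) 67 = \left(-8 + \frac{2 - 2}{2 \cdot 2}\right) 67 = \left(-8 + \frac{1}{2} \cdot \frac{1}{2} \cdot 0\right) 67 = \left(-8 + 0\right) 67 = \left(-8\right) 67 = -536$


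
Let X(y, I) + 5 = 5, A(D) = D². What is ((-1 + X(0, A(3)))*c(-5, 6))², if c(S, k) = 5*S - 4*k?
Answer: 2401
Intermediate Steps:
X(y, I) = 0 (X(y, I) = -5 + 5 = 0)
c(S, k) = -4*k + 5*S
((-1 + X(0, A(3)))*c(-5, 6))² = ((-1 + 0)*(-4*6 + 5*(-5)))² = (-(-24 - 25))² = (-1*(-49))² = 49² = 2401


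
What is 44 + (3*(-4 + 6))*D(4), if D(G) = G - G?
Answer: 44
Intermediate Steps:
D(G) = 0
44 + (3*(-4 + 6))*D(4) = 44 + (3*(-4 + 6))*0 = 44 + (3*2)*0 = 44 + 6*0 = 44 + 0 = 44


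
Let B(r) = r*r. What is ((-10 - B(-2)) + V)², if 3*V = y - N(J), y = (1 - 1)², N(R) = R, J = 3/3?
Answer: 1849/9 ≈ 205.44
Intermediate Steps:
J = 1 (J = 3*(⅓) = 1)
B(r) = r²
y = 0 (y = 0² = 0)
V = -⅓ (V = (0 - 1*1)/3 = (0 - 1)/3 = (⅓)*(-1) = -⅓ ≈ -0.33333)
((-10 - B(-2)) + V)² = ((-10 - 1*(-2)²) - ⅓)² = ((-10 - 1*4) - ⅓)² = ((-10 - 4) - ⅓)² = (-14 - ⅓)² = (-43/3)² = 1849/9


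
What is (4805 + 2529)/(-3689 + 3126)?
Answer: -7334/563 ≈ -13.027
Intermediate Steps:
(4805 + 2529)/(-3689 + 3126) = 7334/(-563) = 7334*(-1/563) = -7334/563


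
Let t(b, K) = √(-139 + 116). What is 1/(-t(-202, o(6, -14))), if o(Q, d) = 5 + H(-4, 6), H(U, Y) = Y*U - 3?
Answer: I*√23/23 ≈ 0.20851*I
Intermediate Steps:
H(U, Y) = -3 + U*Y (H(U, Y) = U*Y - 3 = -3 + U*Y)
o(Q, d) = -22 (o(Q, d) = 5 + (-3 - 4*6) = 5 + (-3 - 24) = 5 - 27 = -22)
t(b, K) = I*√23 (t(b, K) = √(-23) = I*√23)
1/(-t(-202, o(6, -14))) = 1/(-I*√23) = I*√23/23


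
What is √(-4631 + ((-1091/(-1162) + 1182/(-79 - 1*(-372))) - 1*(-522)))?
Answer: I*√475726893227502/340466 ≈ 64.063*I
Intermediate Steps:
√(-4631 + ((-1091/(-1162) + 1182/(-79 - 1*(-372))) - 1*(-522))) = √(-4631 + ((-1091*(-1/1162) + 1182/(-79 + 372)) + 522)) = √(-4631 + ((1091/1162 + 1182/293) + 522)) = √(-4631 + (1693147/340466 + 522)) = √(-4631 + 179416399/340466) = √(-1397281647/340466) = I*√475726893227502/340466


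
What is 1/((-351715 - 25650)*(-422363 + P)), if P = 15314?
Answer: 1/153606045885 ≈ 6.5102e-12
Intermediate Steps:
1/((-351715 - 25650)*(-422363 + P)) = 1/((-351715 - 25650)*(-422363 + 15314)) = 1/(-377365*(-407049)) = 1/153606045885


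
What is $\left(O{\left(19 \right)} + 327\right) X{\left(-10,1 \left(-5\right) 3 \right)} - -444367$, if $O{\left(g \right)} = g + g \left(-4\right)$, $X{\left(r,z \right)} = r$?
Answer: $441667$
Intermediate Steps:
$O{\left(g \right)} = - 3 g$ ($O{\left(g \right)} = g - 4 g = - 3 g$)
$\left(O{\left(19 \right)} + 327\right) X{\left(-10,1 \left(-5\right) 3 \right)} - -444367 = \left(\left(-3\right) 19 + 327\right) \left(-10\right) - -444367 = \left(-57 + 327\right) \left(-10\right) + 444367 = 270 \left(-10\right) + 444367 = -2700 + 444367 = 441667$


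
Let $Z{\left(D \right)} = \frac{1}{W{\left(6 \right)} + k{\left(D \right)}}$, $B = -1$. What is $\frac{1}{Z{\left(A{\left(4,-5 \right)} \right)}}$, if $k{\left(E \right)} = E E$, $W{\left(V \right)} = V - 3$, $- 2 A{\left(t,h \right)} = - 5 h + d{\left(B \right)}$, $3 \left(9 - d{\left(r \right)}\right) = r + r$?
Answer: $\frac{2731}{9} \approx 303.44$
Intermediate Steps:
$d{\left(r \right)} = 9 - \frac{2 r}{3}$ ($d{\left(r \right)} = 9 - \frac{r + r}{3} = 9 - \frac{2 r}{3}$)
$A{\left(t,h \right)} = - \frac{29}{6} + \frac{5 h}{2}$ ($A{\left(t,h \right)} = - \frac{- 5 h + \left(9 - - \frac{2}{3}\right)}{2} = - \frac{- 5 h + \left(9 + \frac{2}{3}\right)}{2} = - \frac{- 5 h + \frac{29}{3}}{2} = - \frac{\frac{29}{3} - 5 h}{2} = - \frac{29}{6} + \frac{5 h}{2}$)
$W{\left(V \right)} = -3 + V$ ($W{\left(V \right)} = V - 3 = -3 + V$)
$k{\left(E \right)} = E^{2}$
$Z{\left(D \right)} = \frac{1}{3 + D^{2}}$ ($Z{\left(D \right)} = \frac{1}{\left(-3 + 6\right) + D^{2}} = \frac{1}{3 + D^{2}}$)
$\frac{1}{Z{\left(A{\left(4,-5 \right)} \right)}} = \frac{1}{\frac{1}{3 + \left(- \frac{29}{6} + \frac{5}{2} \left(-5\right)\right)^{2}}} = \frac{1}{\frac{1}{3 + \left(- \frac{29}{6} - \frac{25}{2}\right)^{2}}} = \frac{1}{\frac{1}{3 + \left(- \frac{52}{3}\right)^{2}}} = \frac{1}{\frac{1}{3 + \frac{2704}{9}}} = \frac{1}{\frac{1}{\frac{2731}{9}}} = \frac{1}{\frac{9}{2731}} = \frac{2731}{9}$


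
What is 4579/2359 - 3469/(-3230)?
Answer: 22973541/7619570 ≈ 3.0151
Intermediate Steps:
4579/2359 - 3469/(-3230) = 4579*(1/2359) - 3469*(-1/3230) = 4579/2359 + 3469/3230 = 22973541/7619570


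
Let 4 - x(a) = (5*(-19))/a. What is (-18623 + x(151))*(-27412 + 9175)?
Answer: 51271027638/151 ≈ 3.3954e+8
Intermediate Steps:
x(a) = 4 + 95/a (x(a) = 4 - 5*(-19)/a = 4 - (-95)/a = 4 + 95/a)
(-18623 + x(151))*(-27412 + 9175) = (-18623 + (4 + 95/151))*(-27412 + 9175) = (-18623 + (4 + 95*(1/151)))*(-18237) = (-18623 + (4 + 95/151))*(-18237) = (-18623 + 699/151)*(-18237) = -2811374/151*(-18237) = 51271027638/151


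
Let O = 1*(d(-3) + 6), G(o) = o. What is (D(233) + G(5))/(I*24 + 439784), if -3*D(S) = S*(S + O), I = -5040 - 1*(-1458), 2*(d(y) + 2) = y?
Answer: -36571/707632 ≈ -0.051681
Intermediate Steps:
d(y) = -2 + y/2
I = -3582 (I = -5040 + 1458 = -3582)
O = 5/2 (O = 1*((-2 + (½)*(-3)) + 6) = 1*((-2 - 3/2) + 6) = 1*(-7/2 + 6) = 1*(5/2) = 5/2 ≈ 2.5000)
D(S) = -S*(5/2 + S)/3 (D(S) = -S*(S + 5/2)/3 = -S*(5/2 + S)/3)
(D(233) + G(5))/(I*24 + 439784) = (-⅙*233*(5 + 2*233) + 5)/(-3582*24 + 439784) = (-⅙*233*(5 + 466) + 5)/(-85968 + 439784) = (-⅙*233*471 + 5)/353816 = (-36581/2 + 5)*(1/353816) = -36571/2*1/353816 = -36571/707632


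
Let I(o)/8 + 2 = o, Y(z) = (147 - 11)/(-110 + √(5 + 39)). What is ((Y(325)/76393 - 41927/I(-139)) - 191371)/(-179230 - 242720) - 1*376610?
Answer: -1876011723391908483439/4981317496023600 + 17*√11/24288338854725 ≈ -3.7661e+5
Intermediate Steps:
Y(z) = 136/(-110 + 2*√11) (Y(z) = 136/(-110 + √44) = 136/(-110 + 2*√11))
I(o) = -16 + 8*o
((Y(325)/76393 - 41927/I(-139)) - 191371)/(-179230 - 242720) - 1*376610 = (((-170/137 - 34*√11/1507)/76393 - 41927/(-16 + 8*(-139))) - 191371)/(-179230 - 242720) - 1*376610 = (((-170/137 - 34*√11/1507)*(1/76393) - 41927/(-16 - 1112)) - 191371)/(-421950) - 376610 = (((-170/10465841 - 34*√11/115124251) - 41927/(-1128)) - 191371)*(-1/421950) - 376610 = (((-170/10465841 - 34*√11/115124251) - 41927*(-1/1128)) - 191371)*(-1/421950) - 376610 = (((-170/10465841 - 34*√11/115124251) + 41927/1128) - 191371)*(-1/421950) - 376610 = ((438801123847/11805468648 - 34*√11/115124251) - 191371)*(-1/421950) - 376610 = (-2258785539512561/11805468648 - 34*√11/115124251)*(-1/421950) - 376610 = (2258785539512561/4981317496023600 + 17*√11/24288338854725) - 376610 = -1876011723391908483439/4981317496023600 + 17*√11/24288338854725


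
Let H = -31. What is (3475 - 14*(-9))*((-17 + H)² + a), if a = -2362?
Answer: -208858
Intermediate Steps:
(3475 - 14*(-9))*((-17 + H)² + a) = (3475 - 14*(-9))*((-17 - 31)² - 2362) = (3475 + 126)*((-48)² - 2362) = 3601*(2304 - 2362) = 3601*(-58) = -208858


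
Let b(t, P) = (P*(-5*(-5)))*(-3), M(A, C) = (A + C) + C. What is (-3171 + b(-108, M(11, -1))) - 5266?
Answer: -9112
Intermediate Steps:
M(A, C) = A + 2*C
b(t, P) = -75*P (b(t, P) = (P*25)*(-3) = (25*P)*(-3) = -75*P)
(-3171 + b(-108, M(11, -1))) - 5266 = (-3171 - 75*(11 + 2*(-1))) - 5266 = (-3171 - 75*(11 - 2)) - 5266 = (-3171 - 75*9) - 5266 = (-3171 - 675) - 5266 = -3846 - 5266 = -9112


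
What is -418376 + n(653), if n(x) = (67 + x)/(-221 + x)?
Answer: -1255123/3 ≈ -4.1837e+5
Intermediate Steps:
n(x) = (67 + x)/(-221 + x)
-418376 + n(653) = -418376 + (67 + 653)/(-221 + 653) = -418376 + 720/432 = -418376 + (1/432)*720 = -418376 + 5/3 = -1255123/3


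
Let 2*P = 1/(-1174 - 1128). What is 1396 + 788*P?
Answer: 1606599/1151 ≈ 1395.8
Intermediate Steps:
P = -1/4604 (P = 1/(2*(-1174 - 1128)) = (½)/(-2302) = (½)*(-1/2302) = -1/4604 ≈ -0.00021720)
1396 + 788*P = 1396 + 788*(-1/4604) = 1396 - 197/1151 = 1606599/1151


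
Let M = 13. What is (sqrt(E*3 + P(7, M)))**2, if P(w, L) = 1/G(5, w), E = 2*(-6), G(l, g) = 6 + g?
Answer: -467/13 ≈ -35.923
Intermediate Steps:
E = -12
P(w, L) = 1/(6 + w)
(sqrt(E*3 + P(7, M)))**2 = (sqrt(-12*3 + 1/(6 + 7)))**2 = (sqrt(-36 + 1/13))**2 = (sqrt(-467/13))**2 = (I*sqrt(6071)/13)**2 = -467/13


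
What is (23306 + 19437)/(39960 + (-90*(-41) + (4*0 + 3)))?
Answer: 42743/43653 ≈ 0.97915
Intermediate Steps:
(23306 + 19437)/(39960 + (-90*(-41) + (4*0 + 3))) = 42743/(39960 + (3690 + (0 + 3))) = 42743/(39960 + (3690 + 3)) = 42743/(39960 + 3693) = 42743/43653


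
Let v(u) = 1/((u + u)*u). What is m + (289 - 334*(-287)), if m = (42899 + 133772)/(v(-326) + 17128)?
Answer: 31824492879361/330962787 ≈ 96157.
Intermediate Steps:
v(u) = 1/(2*u²) (v(u) = 1/((2*u)*u) = 1/(2*u²))
m = 3413797672/330962787 (m = (42899 + 133772)/((½)/(-326)² + 17128) = 176671/((½)*(1/106276) + 17128) = 176671/(1/212552 + 17128) = 176671/(3640590657/212552) = 176671*(212552/3640590657) = 3413797672/330962787 ≈ 10.315)
m + (289 - 334*(-287)) = 3413797672/330962787 + (289 - 334*(-287)) = 3413797672/330962787 + (289 + 95858) = 3413797672/330962787 + 96147 = 31824492879361/330962787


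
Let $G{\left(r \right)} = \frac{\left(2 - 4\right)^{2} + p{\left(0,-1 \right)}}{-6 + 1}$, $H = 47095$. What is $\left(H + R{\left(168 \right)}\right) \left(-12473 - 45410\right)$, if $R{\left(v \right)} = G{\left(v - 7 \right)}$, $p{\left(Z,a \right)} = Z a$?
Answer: $- \frac{13629767893}{5} \approx -2.726 \cdot 10^{9}$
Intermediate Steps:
$G{\left(r \right)} = - \frac{4}{5}$ ($G{\left(r \right)} = \frac{\left(2 - 4\right)^{2} + 0 \left(-1\right)}{-6 + 1} = \frac{\left(-2\right)^{2} + 0}{-5} = \left(4 + 0\right) \left(- \frac{1}{5}\right) = 4 \left(- \frac{1}{5}\right) = - \frac{4}{5}$)
$R{\left(v \right)} = - \frac{4}{5}$
$\left(H + R{\left(168 \right)}\right) \left(-12473 - 45410\right) = \left(47095 - \frac{4}{5}\right) \left(-12473 - 45410\right) = \frac{235471}{5} \left(-57883\right) = - \frac{13629767893}{5}$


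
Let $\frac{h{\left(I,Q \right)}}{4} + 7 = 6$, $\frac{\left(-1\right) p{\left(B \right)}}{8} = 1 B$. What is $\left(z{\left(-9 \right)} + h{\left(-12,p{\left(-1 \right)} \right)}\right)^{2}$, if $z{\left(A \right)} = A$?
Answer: $169$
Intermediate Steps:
$p{\left(B \right)} = - 8 B$ ($p{\left(B \right)} = - 8 \cdot 1 B = - 8 B$)
$h{\left(I,Q \right)} = -4$ ($h{\left(I,Q \right)} = -28 + 4 \cdot 6 = -28 + 24 = -4$)
$\left(z{\left(-9 \right)} + h{\left(-12,p{\left(-1 \right)} \right)}\right)^{2} = \left(-9 - 4\right)^{2} = \left(-13\right)^{2} = 169$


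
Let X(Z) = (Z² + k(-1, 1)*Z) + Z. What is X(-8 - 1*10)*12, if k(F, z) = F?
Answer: 3888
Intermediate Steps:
X(Z) = Z² (X(Z) = (Z² - Z) + Z = Z²)
X(-8 - 1*10)*12 = (-8 - 1*10)²*12 = (-8 - 10)²*12 = (-18)²*12 = 324*12 = 3888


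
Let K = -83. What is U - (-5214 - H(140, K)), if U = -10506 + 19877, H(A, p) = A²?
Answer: 34185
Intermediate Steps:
U = 9371
U - (-5214 - H(140, K)) = 9371 - (-5214 - 1*140²) = 9371 - (-5214 - 1*19600) = 9371 - (-5214 - 19600) = 9371 - 1*(-24814) = 9371 + 24814 = 34185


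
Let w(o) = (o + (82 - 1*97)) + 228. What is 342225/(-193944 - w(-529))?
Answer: -342225/193628 ≈ -1.7674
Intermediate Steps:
w(o) = 213 + o (w(o) = (o + (82 - 97)) + 228 = (o - 15) + 228 = (-15 + o) + 228 = 213 + o)
342225/(-193944 - w(-529)) = 342225/(-193944 - (213 - 529)) = 342225/(-193944 - 1*(-316)) = 342225/(-193944 + 316) = 342225/(-193628) = 342225*(-1/193628) = -342225/193628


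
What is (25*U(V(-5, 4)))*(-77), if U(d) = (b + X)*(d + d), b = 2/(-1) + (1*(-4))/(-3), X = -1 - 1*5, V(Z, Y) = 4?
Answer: 308000/3 ≈ 1.0267e+5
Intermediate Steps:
X = -6 (X = -1 - 5 = -6)
b = -⅔ (b = 2*(-1) - 4*(-⅓) = -2 + 4/3 = -⅔ ≈ -0.66667)
U(d) = -40*d/3 (U(d) = (-⅔ - 6)*(d + d) = -40*d/3)
(25*U(V(-5, 4)))*(-77) = (25*(-40/3*4))*(-77) = (25*(-160/3))*(-77) = -4000/3*(-77) = 308000/3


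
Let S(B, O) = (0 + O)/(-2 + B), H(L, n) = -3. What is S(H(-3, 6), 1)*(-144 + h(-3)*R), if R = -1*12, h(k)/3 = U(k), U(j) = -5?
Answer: -36/5 ≈ -7.2000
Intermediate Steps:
h(k) = -15 (h(k) = 3*(-5) = -15)
S(B, O) = O/(-2 + B)
R = -12
S(H(-3, 6), 1)*(-144 + h(-3)*R) = (1/(-2 - 3))*(-144 - 15*(-12)) = (1/(-5))*(-144 + 180) = (1*(-⅕))*36 = -⅕*36 = -36/5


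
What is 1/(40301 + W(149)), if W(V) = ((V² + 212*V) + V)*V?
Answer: 1/8077063 ≈ 1.2381e-7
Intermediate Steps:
W(V) = V*(V² + 213*V) (W(V) = (V² + 213*V)*V = V*(V² + 213*V))
1/(40301 + W(149)) = 1/(40301 + 149²*(213 + 149)) = 1/(40301 + 22201*362) = 1/(40301 + 8036762) = 1/8077063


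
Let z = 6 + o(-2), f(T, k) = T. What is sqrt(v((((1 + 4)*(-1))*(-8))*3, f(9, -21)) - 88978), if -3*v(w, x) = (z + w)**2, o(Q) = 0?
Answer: I*sqrt(94270) ≈ 307.03*I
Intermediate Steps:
z = 6 (z = 6 + 0 = 6)
v(w, x) = -(6 + w)**2/3
sqrt(v((((1 + 4)*(-1))*(-8))*3, f(9, -21)) - 88978) = sqrt(-(6 + (((1 + 4)*(-1))*(-8))*3)**2/3 - 88978) = sqrt(-(6 + ((5*(-1))*(-8))*3)**2/3 - 88978) = sqrt(-(6 - 5*(-8)*3)**2/3 - 88978) = sqrt(-(6 + 40*3)**2/3 - 88978) = sqrt(-(6 + 120)**2/3 - 88978) = sqrt(-1/3*126**2 - 88978) = sqrt(-1/3*15876 - 88978) = sqrt(-5292 - 88978) = sqrt(-94270) = I*sqrt(94270)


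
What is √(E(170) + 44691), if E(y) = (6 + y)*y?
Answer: √74611 ≈ 273.15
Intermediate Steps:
E(y) = y*(6 + y)
√(E(170) + 44691) = √(170*(6 + 170) + 44691) = √(170*176 + 44691) = √(29920 + 44691) = √74611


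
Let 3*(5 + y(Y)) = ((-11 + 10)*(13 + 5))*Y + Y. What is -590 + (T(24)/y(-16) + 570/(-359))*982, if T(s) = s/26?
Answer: -2565057182/1199419 ≈ -2138.6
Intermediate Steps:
T(s) = s/26 (T(s) = s*(1/26) = s/26)
y(Y) = -5 - 17*Y/3 (y(Y) = -5 + (((-11 + 10)*(13 + 5))*Y + Y)/3 = -5 + ((-1*18)*Y + Y)/3 = -5 + (-18*Y + Y)/3 = -5 + (-17*Y)/3 = -5 - 17*Y/3)
-590 + (T(24)/y(-16) + 570/(-359))*982 = -590 + (((1/26)*24)/(-5 - 17/3*(-16)) + 570/(-359))*982 = -590 + (12/(13*(-5 + 272/3)) + 570*(-1/359))*982 = -590 + (12/(13*(257/3)) - 570/359)*982 = -590 + ((12/13)*(3/257) - 570/359)*982 = -590 + (36/3341 - 570/359)*982 = -590 - 1891446/1199419*982 = -590 - 1857399972/1199419 = -2565057182/1199419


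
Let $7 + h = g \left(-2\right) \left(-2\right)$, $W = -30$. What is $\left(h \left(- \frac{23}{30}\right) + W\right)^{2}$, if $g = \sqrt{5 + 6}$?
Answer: $\frac{2841}{4} + \frac{33994 \sqrt{11}}{225} \approx 1211.3$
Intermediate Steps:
$g = \sqrt{11} \approx 3.3166$
$h = -7 + 4 \sqrt{11}$ ($h = -7 + \sqrt{11} \left(-2\right) \left(-2\right) = -7 + - 2 \sqrt{11} \left(-2\right) = -7 + 4 \sqrt{11} \approx 6.2665$)
$\left(h \left(- \frac{23}{30}\right) + W\right)^{2} = \left(\left(-7 + 4 \sqrt{11}\right) \left(- \frac{23}{30}\right) - 30\right)^{2} = \left(\left(\frac{161}{30} - \frac{46 \sqrt{11}}{15}\right) - 30\right)^{2} = \left(- \frac{739}{30} - \frac{46 \sqrt{11}}{15}\right)^{2}$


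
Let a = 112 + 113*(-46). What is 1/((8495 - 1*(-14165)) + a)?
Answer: 1/17574 ≈ 5.6902e-5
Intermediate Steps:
a = -5086 (a = 112 - 5198 = -5086)
1/((8495 - 1*(-14165)) + a) = 1/((8495 - 1*(-14165)) - 5086) = 1/((8495 + 14165) - 5086) = 1/(22660 - 5086) = 1/17574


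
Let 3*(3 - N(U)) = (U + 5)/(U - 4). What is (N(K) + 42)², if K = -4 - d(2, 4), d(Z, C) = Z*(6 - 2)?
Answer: 4635409/2304 ≈ 2011.9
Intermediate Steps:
d(Z, C) = 4*Z (d(Z, C) = Z*4 = 4*Z)
K = -12 (K = -4 - 4*2 = -4 - 1*8 = -4 - 8 = -12)
N(U) = 3 - (5 + U)/(3*(-4 + U)) (N(U) = 3 - (U + 5)/(3*(U - 4)) = 3 - (5 + U)/(3*(-4 + U)))
(N(K) + 42)² = ((-41 + 8*(-12))/(3*(-4 - 12)) + 42)² = ((⅓)*(-41 - 96)/(-16) + 42)² = ((⅓)*(-1/16)*(-137) + 42)² = (137/48 + 42)² = (2153/48)² = 4635409/2304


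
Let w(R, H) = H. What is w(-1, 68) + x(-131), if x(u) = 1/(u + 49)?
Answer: 5575/82 ≈ 67.988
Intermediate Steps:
x(u) = 1/(49 + u)
w(-1, 68) + x(-131) = 68 + 1/(49 - 131) = 68 + 1/(-82) = 68 - 1/82 = 5575/82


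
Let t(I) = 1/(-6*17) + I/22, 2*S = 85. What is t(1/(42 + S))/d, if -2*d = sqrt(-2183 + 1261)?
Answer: -1757*I*sqrt(922)/87413898 ≈ -0.00061032*I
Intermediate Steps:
S = 85/2 (S = (1/2)*85 = 85/2 ≈ 42.500)
t(I) = -1/102 + I/22 (t(I) = -1/6*1/17 + I*(1/22) = -1/102 + I/22)
d = -I*sqrt(922)/2 (d = -sqrt(-2183 + 1261)/2 = -I*sqrt(922)/2 ≈ -15.182*I)
t(1/(42 + S))/d = (-1/102 + 1/(22*(42 + 85/2)))/((-I*sqrt(922)/2)) = (-1/102 + 1/(22*(169/2)))*(I*sqrt(922)/461) = (-1/102 + (1/22)*(2/169))*(I*sqrt(922)/461) = (-1/102 + 1/1859)*(I*sqrt(922)/461) = -1757*I*sqrt(922)/87413898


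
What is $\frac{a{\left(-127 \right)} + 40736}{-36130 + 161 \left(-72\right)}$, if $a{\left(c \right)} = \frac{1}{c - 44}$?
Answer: $- \frac{6965855}{8160462} \approx -0.85361$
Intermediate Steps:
$a{\left(c \right)} = \frac{1}{-44 + c}$
$\frac{a{\left(-127 \right)} + 40736}{-36130 + 161 \left(-72\right)} = \frac{\frac{1}{-44 - 127} + 40736}{-36130 + 161 \left(-72\right)} = \frac{\frac{1}{-171} + 40736}{-36130 - 11592} = \frac{- \frac{1}{171} + 40736}{-47722} = \frac{6965855}{171} \left(- \frac{1}{47722}\right) = - \frac{6965855}{8160462}$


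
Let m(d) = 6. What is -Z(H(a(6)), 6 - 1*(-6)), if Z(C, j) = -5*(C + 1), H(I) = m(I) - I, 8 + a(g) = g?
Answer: 45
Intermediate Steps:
a(g) = -8 + g
H(I) = 6 - I
Z(C, j) = -5 - 5*C (Z(C, j) = -5*(1 + C) = -5 - 5*C)
-Z(H(a(6)), 6 - 1*(-6)) = -(-5 - 5*(6 - (-8 + 6))) = -(-5 - 5*(6 - 1*(-2))) = -(-5 - 5*(6 + 2)) = -(-5 - 5*8) = -(-5 - 40) = -1*(-45) = 45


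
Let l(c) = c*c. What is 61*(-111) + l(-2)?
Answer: -6767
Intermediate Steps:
l(c) = c²
61*(-111) + l(-2) = 61*(-111) + (-2)² = -6771 + 4 = -6767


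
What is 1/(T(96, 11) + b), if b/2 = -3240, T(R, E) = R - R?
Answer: -1/6480 ≈ -0.00015432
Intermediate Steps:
T(R, E) = 0
b = -6480 (b = 2*(-3240) = -6480)
1/(T(96, 11) + b) = 1/(0 - 6480) = 1/(-6480) = -1/6480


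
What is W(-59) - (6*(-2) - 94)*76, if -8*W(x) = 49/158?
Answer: 10182735/1264 ≈ 8056.0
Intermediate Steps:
W(x) = -49/1264 (W(x) = -49/(8*158) = -1/8*49/158 = -49/1264)
W(-59) - (6*(-2) - 94)*76 = -49/1264 - (6*(-2) - 94)*76 = -49/1264 - (-12 - 94)*76 = -49/1264 - (-106)*76 = -49/1264 - 1*(-8056) = -49/1264 + 8056 = 10182735/1264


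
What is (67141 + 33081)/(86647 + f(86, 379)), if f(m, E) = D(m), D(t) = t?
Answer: 100222/86733 ≈ 1.1555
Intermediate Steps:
f(m, E) = m
(67141 + 33081)/(86647 + f(86, 379)) = (67141 + 33081)/(86647 + 86) = 100222/86733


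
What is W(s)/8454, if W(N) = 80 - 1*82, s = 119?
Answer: -1/4227 ≈ -0.00023657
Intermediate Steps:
W(N) = -2 (W(N) = 80 - 82 = -2)
W(s)/8454 = -2/8454 = -2*1/8454 = -1/4227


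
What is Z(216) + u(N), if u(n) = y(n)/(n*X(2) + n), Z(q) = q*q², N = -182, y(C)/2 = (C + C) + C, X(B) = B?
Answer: 10077698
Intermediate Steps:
y(C) = 6*C (y(C) = 2*((C + C) + C) = 2*(2*C + C) = 2*(3*C) = 6*C)
Z(q) = q³
u(n) = 2 (u(n) = (6*n)/(n*2 + n) = (6*n)/(2*n + n) = (6*n)/((3*n)) = (6*n)*(1/(3*n)) = 2)
Z(216) + u(N) = 216³ + 2 = 10077696 + 2 = 10077698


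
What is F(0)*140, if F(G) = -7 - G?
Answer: -980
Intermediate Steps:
F(0)*140 = (-7 - 1*0)*140 = (-7 + 0)*140 = -7*140 = -980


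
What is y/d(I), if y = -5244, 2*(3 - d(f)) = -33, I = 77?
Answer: -3496/13 ≈ -268.92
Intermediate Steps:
d(f) = 39/2 (d(f) = 3 - 1/2*(-33) = 3 + 33/2 = 39/2)
y/d(I) = -5244/39/2 = -5244*2/39 = -3496/13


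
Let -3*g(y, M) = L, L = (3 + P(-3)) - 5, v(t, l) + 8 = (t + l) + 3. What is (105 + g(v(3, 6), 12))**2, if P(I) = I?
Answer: 102400/9 ≈ 11378.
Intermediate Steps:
v(t, l) = -5 + l + t (v(t, l) = -8 + ((t + l) + 3) = -8 + ((l + t) + 3) = -8 + (3 + l + t) = -5 + l + t)
L = -5 (L = (3 - 3) - 5 = 0 - 5 = -5)
g(y, M) = 5/3 (g(y, M) = -1/3*(-5) = 5/3)
(105 + g(v(3, 6), 12))**2 = (105 + 5/3)**2 = (320/3)**2 = 102400/9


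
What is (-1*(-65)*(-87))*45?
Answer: -254475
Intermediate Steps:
(-1*(-65)*(-87))*45 = (65*(-87))*45 = -5655*45 = -254475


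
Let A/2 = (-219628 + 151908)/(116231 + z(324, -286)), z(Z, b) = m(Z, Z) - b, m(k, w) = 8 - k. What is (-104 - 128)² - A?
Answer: 6254538064/116201 ≈ 53825.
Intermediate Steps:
z(Z, b) = 8 - Z - b (z(Z, b) = (8 - Z) - b = 8 - Z - b)
A = -135440/116201 (A = 2*((-219628 + 151908)/(116231 + (8 - 1*324 - 1*(-286)))) = 2*(-67720/(116231 + (8 - 324 + 286))) = 2*(-67720/(116231 - 30)) = 2*(-67720/116201) = -135440/116201 ≈ -1.1656)
(-104 - 128)² - A = (-104 - 128)² - 1*(-135440/116201) = (-232)² + 135440/116201 = 53824 + 135440/116201 = 6254538064/116201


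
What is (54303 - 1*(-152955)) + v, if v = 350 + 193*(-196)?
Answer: 169780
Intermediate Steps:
v = -37478 (v = 350 - 37828 = -37478)
(54303 - 1*(-152955)) + v = (54303 - 1*(-152955)) - 37478 = (54303 + 152955) - 37478 = 207258 - 37478 = 169780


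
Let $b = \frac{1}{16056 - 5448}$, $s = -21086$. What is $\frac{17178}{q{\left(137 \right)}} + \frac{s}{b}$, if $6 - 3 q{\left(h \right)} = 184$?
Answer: $- \frac{19907571399}{89} \approx -2.2368 \cdot 10^{8}$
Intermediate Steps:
$q{\left(h \right)} = - \frac{178}{3}$ ($q{\left(h \right)} = 2 - \frac{184}{3} = - \frac{178}{3}$)
$b = \frac{1}{10608} \approx 9.4268 \cdot 10^{-5}$
$\frac{17178}{q{\left(137 \right)}} + \frac{s}{b} = \frac{17178}{- \frac{178}{3}} - 21086 \frac{1}{\frac{1}{10608}} = 17178 \left(- \frac{3}{178}\right) - 223680288 = - \frac{25767}{89} - 223680288 = - \frac{19907571399}{89}$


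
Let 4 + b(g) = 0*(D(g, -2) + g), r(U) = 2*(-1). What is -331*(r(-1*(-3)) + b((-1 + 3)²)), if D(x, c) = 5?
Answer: 1986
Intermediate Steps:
r(U) = -2
b(g) = -4 (b(g) = -4 + 0*(5 + g) = -4 + 0 = -4)
-331*(r(-1*(-3)) + b((-1 + 3)²)) = -331*(-2 - 4) = -331*(-6) = 1986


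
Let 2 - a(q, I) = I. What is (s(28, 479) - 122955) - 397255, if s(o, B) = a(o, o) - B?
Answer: -520715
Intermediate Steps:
a(q, I) = 2 - I
s(o, B) = 2 - B - o (s(o, B) = (2 - o) - B = 2 - B - o)
(s(28, 479) - 122955) - 397255 = ((2 - 1*479 - 1*28) - 122955) - 397255 = ((2 - 479 - 28) - 122955) - 397255 = (-505 - 122955) - 397255 = -123460 - 397255 = -520715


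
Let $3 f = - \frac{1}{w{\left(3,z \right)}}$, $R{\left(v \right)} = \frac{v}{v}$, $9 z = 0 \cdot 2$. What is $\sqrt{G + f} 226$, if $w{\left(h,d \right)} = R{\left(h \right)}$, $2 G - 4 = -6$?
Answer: $\frac{452 i \sqrt{3}}{3} \approx 260.96 i$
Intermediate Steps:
$G = -1$ ($G = 2 + \frac{1}{2} \left(-6\right) = 2 - 3 = -1$)
$z = 0$ ($z = \frac{0 \cdot 2}{9} = \frac{1}{9} \cdot 0 = 0$)
$R{\left(v \right)} = 1$
$w{\left(h,d \right)} = 1$
$f = - \frac{1}{3}$ ($f = \frac{\left(-1\right) 1^{-1}}{3} = \frac{\left(-1\right) 1}{3} = \frac{1}{3} \left(-1\right) = - \frac{1}{3} \approx -0.33333$)
$\sqrt{G + f} 226 = \sqrt{-1 - \frac{1}{3}} \cdot 226 = \sqrt{- \frac{4}{3}} \cdot 226 = \frac{2 i \sqrt{3}}{3} \cdot 226 = \frac{452 i \sqrt{3}}{3}$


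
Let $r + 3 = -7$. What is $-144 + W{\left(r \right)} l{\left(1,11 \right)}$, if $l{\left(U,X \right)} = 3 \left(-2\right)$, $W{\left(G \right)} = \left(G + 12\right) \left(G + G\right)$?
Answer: $96$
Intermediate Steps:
$r = -10$ ($r = -3 - 7 = -10$)
$W{\left(G \right)} = 2 G \left(12 + G\right)$ ($W{\left(G \right)} = \left(12 + G\right) 2 G = 2 G \left(12 + G\right)$)
$l{\left(U,X \right)} = -6$
$-144 + W{\left(r \right)} l{\left(1,11 \right)} = -144 + 2 \left(-10\right) \left(12 - 10\right) \left(-6\right) = -144 + 2 \left(-10\right) 2 \left(-6\right) = -144 - -240 = -144 + 240 = 96$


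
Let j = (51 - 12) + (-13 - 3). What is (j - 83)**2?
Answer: 3600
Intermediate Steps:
j = 23 (j = 39 - 16 = 23)
(j - 83)**2 = (23 - 83)**2 = (-60)**2 = 3600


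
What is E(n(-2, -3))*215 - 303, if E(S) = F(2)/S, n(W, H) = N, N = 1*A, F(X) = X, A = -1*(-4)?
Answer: -391/2 ≈ -195.50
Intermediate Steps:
A = 4
N = 4 (N = 1*4 = 4)
n(W, H) = 4
E(S) = 2/S
E(n(-2, -3))*215 - 303 = (2/4)*215 - 303 = (2*(¼))*215 - 303 = (½)*215 - 303 = 215/2 - 303 = -391/2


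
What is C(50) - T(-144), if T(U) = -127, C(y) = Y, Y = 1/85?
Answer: 10796/85 ≈ 127.01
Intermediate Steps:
Y = 1/85 ≈ 0.011765
C(y) = 1/85
C(50) - T(-144) = 1/85 - 1*(-127) = 1/85 + 127 = 10796/85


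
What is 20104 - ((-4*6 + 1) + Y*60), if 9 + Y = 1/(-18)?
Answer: 62011/3 ≈ 20670.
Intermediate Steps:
Y = -163/18 (Y = -9 + 1/(-18) = -9 - 1/18 = -163/18 ≈ -9.0556)
20104 - ((-4*6 + 1) + Y*60) = 20104 - ((-4*6 + 1) - 163/18*60) = 20104 - ((-24 + 1) - 1630/3) = 20104 - (-23 - 1630/3) = 20104 - 1*(-1699/3) = 20104 + 1699/3 = 62011/3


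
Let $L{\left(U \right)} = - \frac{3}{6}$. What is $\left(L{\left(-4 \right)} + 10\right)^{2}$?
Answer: $\frac{361}{4} \approx 90.25$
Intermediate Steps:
$L{\left(U \right)} = - \frac{1}{2}$ ($L{\left(U \right)} = \left(-3\right) \frac{1}{6} = - \frac{1}{2}$)
$\left(L{\left(-4 \right)} + 10\right)^{2} = \left(- \frac{1}{2} + 10\right)^{2} = \left(\frac{19}{2}\right)^{2} = \frac{361}{4}$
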